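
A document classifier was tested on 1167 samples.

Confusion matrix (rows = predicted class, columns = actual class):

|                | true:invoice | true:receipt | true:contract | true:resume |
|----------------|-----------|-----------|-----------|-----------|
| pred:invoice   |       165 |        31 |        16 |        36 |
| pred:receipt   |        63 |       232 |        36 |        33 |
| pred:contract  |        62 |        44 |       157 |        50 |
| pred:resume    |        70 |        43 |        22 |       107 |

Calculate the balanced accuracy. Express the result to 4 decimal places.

0.5686

Balanced accuracy = mean of per-class recall.
  invoice: recall = 165/360 = 0.45833
  receipt: recall = 232/350 = 0.66286
  contract: recall = 157/231 = 0.67965
  resume: recall = 107/226 = 0.47345
Mean = (0.45833 + 0.66286 + 0.67965 + 0.47345) / 4 = 0.5686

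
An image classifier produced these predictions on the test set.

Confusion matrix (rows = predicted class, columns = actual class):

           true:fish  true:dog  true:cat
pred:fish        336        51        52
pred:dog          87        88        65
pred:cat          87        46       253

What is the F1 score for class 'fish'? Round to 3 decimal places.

F1 score = 2·TP/(2·TP+FP+FN).
fish: TP=336, FP=51+52=103, FN=87+87=174 → 672/949 = 0.7081

0.708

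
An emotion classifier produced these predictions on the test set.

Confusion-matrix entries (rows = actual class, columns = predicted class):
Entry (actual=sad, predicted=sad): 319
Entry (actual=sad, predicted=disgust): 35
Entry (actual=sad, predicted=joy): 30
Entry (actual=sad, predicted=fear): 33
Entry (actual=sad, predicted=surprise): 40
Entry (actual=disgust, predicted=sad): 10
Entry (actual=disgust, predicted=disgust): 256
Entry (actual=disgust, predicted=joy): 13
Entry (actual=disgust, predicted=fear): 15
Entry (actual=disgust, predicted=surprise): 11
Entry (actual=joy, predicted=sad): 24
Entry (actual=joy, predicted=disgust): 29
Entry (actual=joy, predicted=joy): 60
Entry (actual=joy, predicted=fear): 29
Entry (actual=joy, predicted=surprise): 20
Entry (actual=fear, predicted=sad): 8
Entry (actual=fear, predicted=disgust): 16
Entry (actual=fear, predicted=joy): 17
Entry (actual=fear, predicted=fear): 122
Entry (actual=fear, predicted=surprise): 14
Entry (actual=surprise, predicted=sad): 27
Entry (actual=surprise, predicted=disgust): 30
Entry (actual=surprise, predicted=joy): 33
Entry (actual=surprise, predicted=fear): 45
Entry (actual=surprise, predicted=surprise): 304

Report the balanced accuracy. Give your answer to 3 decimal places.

0.658

Balanced accuracy = mean of per-class recall.
  sad: recall = 319/457 = 0.6980
  disgust: recall = 256/305 = 0.8393
  joy: recall = 60/162 = 0.3704
  fear: recall = 122/177 = 0.6893
  surprise: recall = 304/439 = 0.6925
Mean = (0.6980 + 0.8393 + 0.3704 + 0.6893 + 0.6925) / 5 = 0.658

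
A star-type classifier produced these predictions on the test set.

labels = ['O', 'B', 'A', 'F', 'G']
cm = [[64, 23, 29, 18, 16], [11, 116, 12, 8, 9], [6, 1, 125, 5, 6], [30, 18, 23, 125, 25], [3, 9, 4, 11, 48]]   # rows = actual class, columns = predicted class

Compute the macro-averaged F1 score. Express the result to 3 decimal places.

0.626

Per-class F1 score (2·TP/(2·TP+FP+FN)):
  O: TP=64, FP=11+6+30+3=50, FN=23+29+18+16=86 → 128/264 = 0.4848
  B: TP=116, FP=23+1+18+9=51, FN=11+12+8+9=40 → 232/323 = 0.7183
  A: TP=125, FP=29+12+23+4=68, FN=6+1+5+6=18 → 250/336 = 0.7440
  F: TP=125, FP=18+8+5+11=42, FN=30+18+23+25=96 → 250/388 = 0.6443
  G: TP=48, FP=16+9+6+25=56, FN=3+9+4+11=27 → 96/179 = 0.5363
Macro-F1 score = mean = (0.4848 + 0.7183 + 0.7440 + 0.6443 + 0.5363) / 5 = 0.626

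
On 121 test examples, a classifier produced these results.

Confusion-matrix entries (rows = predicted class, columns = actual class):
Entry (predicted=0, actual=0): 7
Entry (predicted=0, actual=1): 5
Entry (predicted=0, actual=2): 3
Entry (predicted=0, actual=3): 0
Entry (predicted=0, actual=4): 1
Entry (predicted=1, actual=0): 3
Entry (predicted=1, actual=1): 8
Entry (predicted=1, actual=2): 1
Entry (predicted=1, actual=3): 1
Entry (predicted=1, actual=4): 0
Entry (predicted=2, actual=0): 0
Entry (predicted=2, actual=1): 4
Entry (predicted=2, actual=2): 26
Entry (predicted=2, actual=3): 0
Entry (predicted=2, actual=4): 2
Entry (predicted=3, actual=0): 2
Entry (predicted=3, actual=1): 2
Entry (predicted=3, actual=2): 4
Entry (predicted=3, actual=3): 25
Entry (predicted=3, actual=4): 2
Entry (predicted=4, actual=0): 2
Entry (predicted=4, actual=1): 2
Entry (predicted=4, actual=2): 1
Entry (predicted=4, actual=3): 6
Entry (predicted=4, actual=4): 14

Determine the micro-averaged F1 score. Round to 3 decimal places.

0.661

Micro-averaging pools counts across classes: ΣTP=80, ΣFP=41, ΣFN=41.
Micro-F1 score = 2·TP/(2·TP+FP+FN) on pooled counts = 0.661 (equals overall accuracy in single-label multiclass).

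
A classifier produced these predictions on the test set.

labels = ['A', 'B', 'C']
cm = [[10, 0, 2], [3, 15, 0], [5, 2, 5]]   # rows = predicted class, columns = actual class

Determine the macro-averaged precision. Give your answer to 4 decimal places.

Per-class precision (TP/(TP+FP)):
  A: TP=10, FP=0+2=2 → 10/12 = 0.83333
  B: TP=15, FP=3+0=3 → 15/18 = 0.83333
  C: TP=5, FP=5+2=7 → 5/12 = 0.41667
Macro-precision = mean = (0.83333 + 0.83333 + 0.41667) / 3 = 0.6944

0.6944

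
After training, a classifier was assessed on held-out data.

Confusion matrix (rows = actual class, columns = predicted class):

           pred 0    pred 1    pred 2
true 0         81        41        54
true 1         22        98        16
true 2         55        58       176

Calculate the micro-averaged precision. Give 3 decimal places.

Micro-averaging pools counts across classes: ΣTP=355, ΣFP=246, ΣFN=246.
Micro-precision = TP/(TP+FP) on pooled counts = 0.591 (equals overall accuracy in single-label multiclass).

0.591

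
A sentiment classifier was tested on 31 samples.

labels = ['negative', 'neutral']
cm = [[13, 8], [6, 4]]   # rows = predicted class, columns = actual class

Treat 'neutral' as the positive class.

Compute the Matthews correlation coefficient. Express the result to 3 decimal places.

MCC = (TP·TN − FP·FN) / √((TP+FP)(TP+FN)(TN+FP)(TN+FN))
Numerator = 4·13 − 6·8 = 4
Denominator = √(10·12·19·21) = √47880 = 218.8150
MCC = 4 / 218.8150 = 0.018

0.018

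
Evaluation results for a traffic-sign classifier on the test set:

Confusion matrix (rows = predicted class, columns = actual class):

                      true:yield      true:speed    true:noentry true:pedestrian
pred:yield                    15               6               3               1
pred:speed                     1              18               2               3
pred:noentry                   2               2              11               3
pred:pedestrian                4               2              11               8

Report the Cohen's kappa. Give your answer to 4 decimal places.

Observed agreement pₒ = trace/N = 52/92 = 0.56522
Expected agreement pₑ = Σ (rowᵢ·colᵢ)/N² = (22·25 + 28·24 + 27·18 + 15·25)/92² = 0.24610
κ = (pₒ − pₑ)/(1 − pₑ) = (0.56522 − 0.24610)/(1 − 0.24610) = 0.4233

0.4233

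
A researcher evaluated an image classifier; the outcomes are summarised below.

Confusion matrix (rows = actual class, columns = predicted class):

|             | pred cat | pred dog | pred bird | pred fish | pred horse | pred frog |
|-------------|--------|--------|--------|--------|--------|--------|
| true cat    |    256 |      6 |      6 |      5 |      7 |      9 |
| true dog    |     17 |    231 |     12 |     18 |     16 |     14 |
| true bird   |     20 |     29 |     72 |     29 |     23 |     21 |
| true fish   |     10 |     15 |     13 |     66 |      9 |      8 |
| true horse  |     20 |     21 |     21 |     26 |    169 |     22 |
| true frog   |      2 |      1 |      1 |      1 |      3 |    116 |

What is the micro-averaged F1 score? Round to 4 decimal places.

Micro-averaging pools counts across classes: ΣTP=910, ΣFP=405, ΣFN=405.
Micro-F1 score = 2·TP/(2·TP+FP+FN) on pooled counts = 0.6920 (equals overall accuracy in single-label multiclass).

0.6920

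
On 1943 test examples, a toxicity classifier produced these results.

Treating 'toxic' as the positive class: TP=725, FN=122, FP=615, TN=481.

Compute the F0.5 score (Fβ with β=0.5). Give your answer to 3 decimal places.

Fβ = (1+β²)·TP / ((1+β²)·TP + β²·FN + FP), with β²=1/4
= 1.25·725 / (1.25·725 + 0.25·122 + 615) = 0.584

0.584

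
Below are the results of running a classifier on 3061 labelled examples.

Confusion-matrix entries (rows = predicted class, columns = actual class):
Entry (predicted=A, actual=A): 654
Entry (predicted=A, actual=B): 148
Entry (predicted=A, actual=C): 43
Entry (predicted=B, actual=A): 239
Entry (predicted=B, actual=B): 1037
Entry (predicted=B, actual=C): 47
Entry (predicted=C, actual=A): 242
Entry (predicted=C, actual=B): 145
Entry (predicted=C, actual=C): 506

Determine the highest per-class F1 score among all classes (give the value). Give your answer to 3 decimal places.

0.782

Per-class F1 score (2·TP/(2·TP+FP+FN)):
  A: TP=654, FP=148+43=191, FN=239+242=481 → 1308/1980 = 0.6606
  B: TP=1037, FP=239+47=286, FN=148+145=293 → 2074/2653 = 0.7818
  C: TP=506, FP=242+145=387, FN=43+47=90 → 1012/1489 = 0.6797
Highest is class 'B' with F1 score = 0.782.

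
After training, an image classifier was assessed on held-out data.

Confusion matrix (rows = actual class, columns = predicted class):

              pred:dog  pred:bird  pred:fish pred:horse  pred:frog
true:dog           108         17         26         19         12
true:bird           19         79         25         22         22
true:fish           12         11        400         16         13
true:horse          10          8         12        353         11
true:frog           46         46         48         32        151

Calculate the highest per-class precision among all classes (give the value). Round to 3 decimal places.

Per-class precision (TP/(TP+FP)):
  dog: TP=108, FP=19+12+10+46=87 → 108/195 = 0.5538
  bird: TP=79, FP=17+11+8+46=82 → 79/161 = 0.4907
  fish: TP=400, FP=26+25+12+48=111 → 400/511 = 0.7828
  horse: TP=353, FP=19+22+16+32=89 → 353/442 = 0.7986
  frog: TP=151, FP=12+22+13+11=58 → 151/209 = 0.7225
Highest is class 'horse' with precision = 0.799.

0.799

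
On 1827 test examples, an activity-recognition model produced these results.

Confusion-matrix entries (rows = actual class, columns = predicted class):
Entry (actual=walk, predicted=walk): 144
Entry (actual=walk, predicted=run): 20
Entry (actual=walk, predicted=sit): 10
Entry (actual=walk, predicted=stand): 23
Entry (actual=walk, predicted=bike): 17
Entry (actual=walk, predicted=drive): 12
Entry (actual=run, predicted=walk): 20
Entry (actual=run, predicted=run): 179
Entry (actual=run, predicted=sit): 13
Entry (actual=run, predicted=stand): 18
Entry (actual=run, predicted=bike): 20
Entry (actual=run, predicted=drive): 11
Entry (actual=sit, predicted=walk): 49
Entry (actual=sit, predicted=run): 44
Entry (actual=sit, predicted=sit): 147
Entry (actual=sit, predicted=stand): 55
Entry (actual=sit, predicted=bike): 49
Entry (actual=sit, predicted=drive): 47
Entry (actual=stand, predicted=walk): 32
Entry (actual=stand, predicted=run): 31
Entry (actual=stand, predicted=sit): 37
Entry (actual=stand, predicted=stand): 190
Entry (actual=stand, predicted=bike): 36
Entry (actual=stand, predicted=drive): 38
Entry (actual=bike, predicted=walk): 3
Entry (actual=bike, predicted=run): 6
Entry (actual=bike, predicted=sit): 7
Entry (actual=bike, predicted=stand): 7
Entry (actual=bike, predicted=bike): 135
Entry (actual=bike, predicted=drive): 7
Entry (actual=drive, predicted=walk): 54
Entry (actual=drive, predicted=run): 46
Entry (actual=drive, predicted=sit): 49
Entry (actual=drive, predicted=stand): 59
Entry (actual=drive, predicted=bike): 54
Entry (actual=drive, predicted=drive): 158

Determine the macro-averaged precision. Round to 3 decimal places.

0.523

Per-class precision (TP/(TP+FP)):
  walk: TP=144, FP=20+49+32+3+54=158 → 144/302 = 0.4768
  run: TP=179, FP=20+44+31+6+46=147 → 179/326 = 0.5491
  sit: TP=147, FP=10+13+37+7+49=116 → 147/263 = 0.5589
  stand: TP=190, FP=23+18+55+7+59=162 → 190/352 = 0.5398
  bike: TP=135, FP=17+20+49+36+54=176 → 135/311 = 0.4341
  drive: TP=158, FP=12+11+47+38+7=115 → 158/273 = 0.5788
Macro-precision = mean = (0.4768 + 0.5491 + 0.5589 + 0.5398 + 0.4341 + 0.5788) / 6 = 0.523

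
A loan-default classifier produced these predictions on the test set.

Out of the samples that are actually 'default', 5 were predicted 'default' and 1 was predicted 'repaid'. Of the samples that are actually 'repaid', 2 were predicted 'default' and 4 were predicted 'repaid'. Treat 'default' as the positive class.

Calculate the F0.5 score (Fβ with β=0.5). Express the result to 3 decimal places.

Fβ = (1+β²)·TP / ((1+β²)·TP + β²·FN + FP), with β²=1/4
= 1.25·5 / (1.25·5 + 0.25·1 + 2) = 0.735

0.735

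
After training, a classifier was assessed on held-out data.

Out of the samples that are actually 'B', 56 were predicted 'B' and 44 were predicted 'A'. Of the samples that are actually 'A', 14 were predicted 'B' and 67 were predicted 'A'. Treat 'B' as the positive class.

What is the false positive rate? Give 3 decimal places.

FPR = FP/(FP+TN) = 14/(14+67) = 0.173

0.173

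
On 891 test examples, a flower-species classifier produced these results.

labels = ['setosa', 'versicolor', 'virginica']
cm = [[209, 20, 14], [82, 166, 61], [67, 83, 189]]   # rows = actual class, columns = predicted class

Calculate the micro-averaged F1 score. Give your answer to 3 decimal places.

0.633

Micro-averaging pools counts across classes: ΣTP=564, ΣFP=327, ΣFN=327.
Micro-F1 score = 2·TP/(2·TP+FP+FN) on pooled counts = 0.633 (equals overall accuracy in single-label multiclass).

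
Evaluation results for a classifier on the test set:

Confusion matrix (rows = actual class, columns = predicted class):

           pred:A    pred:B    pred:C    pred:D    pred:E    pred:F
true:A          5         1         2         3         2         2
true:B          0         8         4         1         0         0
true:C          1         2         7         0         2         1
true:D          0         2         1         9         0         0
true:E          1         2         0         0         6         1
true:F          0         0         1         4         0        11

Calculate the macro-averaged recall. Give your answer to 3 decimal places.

Per-class recall (TP/(TP+FN)):
  A: TP=5, FN=1+2+3+2+2=10 → 5/15 = 0.3333
  B: TP=8, FN=0+4+1+0+0=5 → 8/13 = 0.6154
  C: TP=7, FN=1+2+0+2+1=6 → 7/13 = 0.5385
  D: TP=9, FN=0+2+1+0+0=3 → 9/12 = 0.7500
  E: TP=6, FN=1+2+0+0+1=4 → 6/10 = 0.6000
  F: TP=11, FN=0+0+1+4+0=5 → 11/16 = 0.6875
Macro-recall = mean = (0.3333 + 0.6154 + 0.5385 + 0.7500 + 0.6000 + 0.6875) / 6 = 0.587

0.587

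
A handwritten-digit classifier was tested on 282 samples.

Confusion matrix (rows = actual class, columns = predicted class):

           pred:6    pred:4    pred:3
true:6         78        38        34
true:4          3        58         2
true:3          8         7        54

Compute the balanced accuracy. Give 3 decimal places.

Balanced accuracy = mean of per-class recall.
  6: recall = 78/150 = 0.5200
  4: recall = 58/63 = 0.9206
  3: recall = 54/69 = 0.7826
Mean = (0.5200 + 0.9206 + 0.7826) / 3 = 0.741

0.741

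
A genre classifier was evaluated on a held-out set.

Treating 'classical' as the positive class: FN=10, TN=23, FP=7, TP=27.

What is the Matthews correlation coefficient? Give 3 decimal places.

0.494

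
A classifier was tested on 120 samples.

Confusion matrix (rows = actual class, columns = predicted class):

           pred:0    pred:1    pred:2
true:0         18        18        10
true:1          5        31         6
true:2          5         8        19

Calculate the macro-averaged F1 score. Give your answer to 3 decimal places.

0.560

Per-class F1 score (2·TP/(2·TP+FP+FN)):
  0: TP=18, FP=5+5=10, FN=18+10=28 → 36/74 = 0.4865
  1: TP=31, FP=18+8=26, FN=5+6=11 → 62/99 = 0.6263
  2: TP=19, FP=10+6=16, FN=5+8=13 → 38/67 = 0.5672
Macro-F1 score = mean = (0.4865 + 0.6263 + 0.5672) / 3 = 0.560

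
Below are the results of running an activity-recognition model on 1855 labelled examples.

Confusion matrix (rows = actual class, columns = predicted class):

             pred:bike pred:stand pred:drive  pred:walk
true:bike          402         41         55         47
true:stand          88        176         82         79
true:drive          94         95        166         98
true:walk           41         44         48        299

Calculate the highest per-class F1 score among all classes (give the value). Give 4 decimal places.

0.6872

Per-class F1 score (2·TP/(2·TP+FP+FN)):
  bike: TP=402, FP=88+94+41=223, FN=41+55+47=143 → 804/1170 = 0.68718
  stand: TP=176, FP=41+95+44=180, FN=88+82+79=249 → 352/781 = 0.45070
  drive: TP=166, FP=55+82+48=185, FN=94+95+98=287 → 332/804 = 0.41294
  walk: TP=299, FP=47+79+98=224, FN=41+44+48=133 → 598/955 = 0.62618
Highest is class 'bike' with F1 score = 0.6872.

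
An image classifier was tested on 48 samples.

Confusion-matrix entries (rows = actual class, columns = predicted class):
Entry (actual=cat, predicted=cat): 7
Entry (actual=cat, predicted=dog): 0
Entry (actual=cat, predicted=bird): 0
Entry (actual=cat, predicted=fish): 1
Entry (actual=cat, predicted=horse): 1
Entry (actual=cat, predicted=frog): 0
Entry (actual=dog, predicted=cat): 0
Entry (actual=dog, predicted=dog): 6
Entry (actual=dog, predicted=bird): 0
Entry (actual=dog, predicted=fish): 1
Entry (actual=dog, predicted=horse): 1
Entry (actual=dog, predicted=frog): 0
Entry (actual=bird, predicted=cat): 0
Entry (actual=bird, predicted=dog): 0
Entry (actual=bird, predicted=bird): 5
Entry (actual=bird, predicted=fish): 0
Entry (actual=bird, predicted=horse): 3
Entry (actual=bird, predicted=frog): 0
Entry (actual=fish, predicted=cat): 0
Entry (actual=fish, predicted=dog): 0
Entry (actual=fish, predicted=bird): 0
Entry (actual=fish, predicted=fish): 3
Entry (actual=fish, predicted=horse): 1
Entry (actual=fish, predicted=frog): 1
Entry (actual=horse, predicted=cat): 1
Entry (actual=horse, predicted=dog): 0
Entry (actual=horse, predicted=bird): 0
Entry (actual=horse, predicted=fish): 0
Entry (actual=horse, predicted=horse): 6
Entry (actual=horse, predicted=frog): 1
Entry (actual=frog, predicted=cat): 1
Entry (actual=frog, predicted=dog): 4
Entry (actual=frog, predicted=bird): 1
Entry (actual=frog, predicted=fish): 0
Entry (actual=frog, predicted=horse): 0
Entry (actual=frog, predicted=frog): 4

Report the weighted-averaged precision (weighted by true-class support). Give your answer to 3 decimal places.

Per-class precision (TP/(TP+FP)):
  cat: TP=7, FP=0+0+0+1+1=2 → 7/9 = 0.7778
  dog: TP=6, FP=0+0+0+0+4=4 → 6/10 = 0.6000
  bird: TP=5, FP=0+0+0+0+1=1 → 5/6 = 0.8333
  fish: TP=3, FP=1+1+0+0+0=2 → 3/5 = 0.6000
  horse: TP=6, FP=1+1+3+1+0=6 → 6/12 = 0.5000
  frog: TP=4, FP=0+0+0+1+1=2 → 4/6 = 0.6667
Weighted-precision = Σ (supportᵢ/N)·precisionᵢ with N=48: (9/48)·0.7778 + (8/48)·0.6000 + (8/48)·0.8333 + (5/48)·0.6000 + (8/48)·0.5000 + (10/48)·0.6667 = 0.669

0.669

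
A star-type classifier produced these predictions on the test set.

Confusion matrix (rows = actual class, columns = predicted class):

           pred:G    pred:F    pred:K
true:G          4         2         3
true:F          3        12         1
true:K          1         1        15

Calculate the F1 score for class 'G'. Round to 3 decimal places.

F1 score = 2·TP/(2·TP+FP+FN).
G: TP=4, FP=3+1=4, FN=2+3=5 → 8/17 = 0.4706

0.471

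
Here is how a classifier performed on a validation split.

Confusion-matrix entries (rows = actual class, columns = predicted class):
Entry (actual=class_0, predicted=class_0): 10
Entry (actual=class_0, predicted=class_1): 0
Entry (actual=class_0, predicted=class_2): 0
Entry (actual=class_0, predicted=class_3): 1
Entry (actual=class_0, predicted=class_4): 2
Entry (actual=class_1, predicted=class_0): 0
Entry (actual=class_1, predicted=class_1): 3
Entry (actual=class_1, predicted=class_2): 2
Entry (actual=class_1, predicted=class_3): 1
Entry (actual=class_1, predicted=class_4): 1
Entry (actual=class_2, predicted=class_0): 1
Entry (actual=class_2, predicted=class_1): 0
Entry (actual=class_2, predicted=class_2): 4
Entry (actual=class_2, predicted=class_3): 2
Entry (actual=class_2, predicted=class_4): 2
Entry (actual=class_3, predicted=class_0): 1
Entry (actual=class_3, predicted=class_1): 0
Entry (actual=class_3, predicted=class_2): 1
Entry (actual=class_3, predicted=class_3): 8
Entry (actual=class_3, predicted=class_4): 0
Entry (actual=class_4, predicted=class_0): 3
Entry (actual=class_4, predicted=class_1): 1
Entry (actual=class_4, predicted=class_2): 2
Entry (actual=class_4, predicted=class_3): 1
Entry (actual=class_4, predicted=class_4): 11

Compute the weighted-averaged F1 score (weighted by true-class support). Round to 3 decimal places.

0.626

Per-class F1 score (2·TP/(2·TP+FP+FN)):
  class_0: TP=10, FP=0+1+1+3=5, FN=0+0+1+2=3 → 20/28 = 0.7143
  class_1: TP=3, FP=0+0+0+1=1, FN=0+2+1+1=4 → 6/11 = 0.5455
  class_2: TP=4, FP=0+2+1+2=5, FN=1+0+2+2=5 → 8/18 = 0.4444
  class_3: TP=8, FP=1+1+2+1=5, FN=1+0+1+0=2 → 16/23 = 0.6957
  class_4: TP=11, FP=2+1+2+0=5, FN=3+1+2+1=7 → 22/34 = 0.6471
Weighted-F1 score = Σ (supportᵢ/N)·F1 scoreᵢ with N=57: (13/57)·0.7143 + (7/57)·0.5455 + (9/57)·0.4444 + (10/57)·0.6957 + (18/57)·0.6471 = 0.626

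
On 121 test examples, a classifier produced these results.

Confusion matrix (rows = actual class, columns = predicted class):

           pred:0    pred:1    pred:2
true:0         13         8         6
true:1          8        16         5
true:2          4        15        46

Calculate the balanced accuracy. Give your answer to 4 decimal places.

0.5803

Balanced accuracy = mean of per-class recall.
  0: recall = 13/27 = 0.48148
  1: recall = 16/29 = 0.55172
  2: recall = 46/65 = 0.70769
Mean = (0.48148 + 0.55172 + 0.70769) / 3 = 0.5803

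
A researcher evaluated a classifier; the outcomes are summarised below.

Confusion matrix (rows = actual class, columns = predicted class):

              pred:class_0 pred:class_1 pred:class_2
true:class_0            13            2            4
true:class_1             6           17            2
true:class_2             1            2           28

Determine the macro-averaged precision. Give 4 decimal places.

0.7610

Per-class precision (TP/(TP+FP)):
  class_0: TP=13, FP=6+1=7 → 13/20 = 0.65000
  class_1: TP=17, FP=2+2=4 → 17/21 = 0.80952
  class_2: TP=28, FP=4+2=6 → 28/34 = 0.82353
Macro-precision = mean = (0.65000 + 0.80952 + 0.82353) / 3 = 0.7610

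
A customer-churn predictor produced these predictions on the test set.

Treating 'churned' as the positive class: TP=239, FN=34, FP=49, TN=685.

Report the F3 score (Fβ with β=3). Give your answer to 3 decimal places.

0.871

Fβ = (1+β²)·TP / ((1+β²)·TP + β²·FN + FP), with β²=9
= 10·239 / (10·239 + 9·34 + 49) = 0.871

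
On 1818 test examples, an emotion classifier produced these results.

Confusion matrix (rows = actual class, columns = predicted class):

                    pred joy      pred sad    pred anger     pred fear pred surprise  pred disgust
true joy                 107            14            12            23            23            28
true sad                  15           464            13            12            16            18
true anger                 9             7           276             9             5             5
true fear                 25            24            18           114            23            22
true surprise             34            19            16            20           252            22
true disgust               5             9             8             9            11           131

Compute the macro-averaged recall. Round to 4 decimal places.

0.7038

Per-class recall (TP/(TP+FN)):
  joy: TP=107, FN=14+12+23+23+28=100 → 107/207 = 0.51691
  sad: TP=464, FN=15+13+12+16+18=74 → 464/538 = 0.86245
  anger: TP=276, FN=9+7+9+5+5=35 → 276/311 = 0.88746
  fear: TP=114, FN=25+24+18+23+22=112 → 114/226 = 0.50442
  surprise: TP=252, FN=34+19+16+20+22=111 → 252/363 = 0.69421
  disgust: TP=131, FN=5+9+8+9+11=42 → 131/173 = 0.75723
Macro-recall = mean = (0.51691 + 0.86245 + 0.88746 + 0.50442 + 0.69421 + 0.75723) / 6 = 0.7038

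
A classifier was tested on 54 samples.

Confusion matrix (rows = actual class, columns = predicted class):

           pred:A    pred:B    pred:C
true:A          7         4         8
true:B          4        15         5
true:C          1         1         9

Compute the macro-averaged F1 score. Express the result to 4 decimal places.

Per-class F1 score (2·TP/(2·TP+FP+FN)):
  A: TP=7, FP=4+1=5, FN=4+8=12 → 14/31 = 0.45161
  B: TP=15, FP=4+1=5, FN=4+5=9 → 30/44 = 0.68182
  C: TP=9, FP=8+5=13, FN=1+1=2 → 18/33 = 0.54545
Macro-F1 score = mean = (0.45161 + 0.68182 + 0.54545) / 3 = 0.5596

0.5596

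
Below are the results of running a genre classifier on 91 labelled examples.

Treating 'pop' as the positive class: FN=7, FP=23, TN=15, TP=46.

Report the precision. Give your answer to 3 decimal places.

0.667

Precision = TP/(TP+FP) = 46/(46+23) = 46/69 = 0.667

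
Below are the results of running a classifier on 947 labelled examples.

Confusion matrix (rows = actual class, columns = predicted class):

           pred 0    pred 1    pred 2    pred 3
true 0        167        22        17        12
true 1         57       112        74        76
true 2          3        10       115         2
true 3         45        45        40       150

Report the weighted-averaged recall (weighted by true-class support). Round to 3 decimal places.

Per-class recall (TP/(TP+FN)):
  0: TP=167, FN=22+17+12=51 → 167/218 = 0.7661
  1: TP=112, FN=57+74+76=207 → 112/319 = 0.3511
  2: TP=115, FN=3+10+2=15 → 115/130 = 0.8846
  3: TP=150, FN=45+45+40=130 → 150/280 = 0.5357
Weighted-recall = Σ (supportᵢ/N)·recallᵢ with N=947: (218/947)·0.7661 + (319/947)·0.3511 + (130/947)·0.8846 + (280/947)·0.5357 = 0.574

0.574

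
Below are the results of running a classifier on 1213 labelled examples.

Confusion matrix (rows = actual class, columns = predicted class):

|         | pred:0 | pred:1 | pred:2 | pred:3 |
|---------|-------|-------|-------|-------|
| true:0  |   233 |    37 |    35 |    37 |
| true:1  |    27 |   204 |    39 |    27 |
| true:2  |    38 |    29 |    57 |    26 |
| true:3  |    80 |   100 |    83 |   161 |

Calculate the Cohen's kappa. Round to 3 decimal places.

Observed agreement pₒ = trace/N = 655/1213 = 0.5400
Expected agreement pₑ = Σ (rowᵢ·colᵢ)/N² = (342·378 + 297·370 + 150·214 + 424·251)/1213² = 0.2567
κ = (pₒ − pₑ)/(1 − pₑ) = (0.5400 − 0.2567)/(1 − 0.2567) = 0.381

0.381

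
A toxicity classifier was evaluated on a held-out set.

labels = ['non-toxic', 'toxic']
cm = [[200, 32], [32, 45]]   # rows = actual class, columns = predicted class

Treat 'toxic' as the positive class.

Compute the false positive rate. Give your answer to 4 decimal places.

0.1379

FPR = FP/(FP+TN) = 32/(32+200) = 0.1379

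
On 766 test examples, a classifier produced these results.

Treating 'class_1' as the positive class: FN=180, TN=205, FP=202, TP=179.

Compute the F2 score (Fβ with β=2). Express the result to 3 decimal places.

0.493

Fβ = (1+β²)·TP / ((1+β²)·TP + β²·FN + FP), with β²=4
= 5·179 / (5·179 + 4·180 + 202) = 0.493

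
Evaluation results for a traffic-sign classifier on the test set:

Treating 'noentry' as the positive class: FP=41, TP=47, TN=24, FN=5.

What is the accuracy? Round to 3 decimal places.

0.607

Accuracy = (TP+TN)/N = (47+24)/117 = 0.607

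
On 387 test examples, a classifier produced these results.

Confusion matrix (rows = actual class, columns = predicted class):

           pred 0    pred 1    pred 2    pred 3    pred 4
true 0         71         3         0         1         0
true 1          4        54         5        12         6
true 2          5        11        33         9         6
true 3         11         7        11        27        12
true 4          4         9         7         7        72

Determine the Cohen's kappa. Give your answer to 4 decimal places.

Observed agreement pₒ = trace/N = 257/387 = 0.66408
Expected agreement pₑ = Σ (rowᵢ·colᵢ)/N² = (75·95 + 81·84 + 64·56 + 68·56 + 99·96)/387² = 0.20582
κ = (pₒ − pₑ)/(1 − pₑ) = (0.66408 − 0.20582)/(1 − 0.20582) = 0.5770

0.5770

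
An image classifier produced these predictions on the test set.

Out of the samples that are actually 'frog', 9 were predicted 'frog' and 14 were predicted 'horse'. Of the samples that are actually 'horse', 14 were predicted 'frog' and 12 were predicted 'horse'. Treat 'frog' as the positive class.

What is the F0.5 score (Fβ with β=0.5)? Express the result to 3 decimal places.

Fβ = (1+β²)·TP / ((1+β²)·TP + β²·FN + FP), with β²=1/4
= 1.25·9 / (1.25·9 + 0.25·14 + 14) = 0.391

0.391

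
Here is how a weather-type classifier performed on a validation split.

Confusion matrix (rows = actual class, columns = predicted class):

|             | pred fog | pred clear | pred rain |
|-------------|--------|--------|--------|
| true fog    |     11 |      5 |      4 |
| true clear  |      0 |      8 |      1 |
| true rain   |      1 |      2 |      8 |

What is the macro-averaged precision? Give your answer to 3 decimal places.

0.688

Per-class precision (TP/(TP+FP)):
  fog: TP=11, FP=0+1=1 → 11/12 = 0.9167
  clear: TP=8, FP=5+2=7 → 8/15 = 0.5333
  rain: TP=8, FP=4+1=5 → 8/13 = 0.6154
Macro-precision = mean = (0.9167 + 0.5333 + 0.6154) / 3 = 0.688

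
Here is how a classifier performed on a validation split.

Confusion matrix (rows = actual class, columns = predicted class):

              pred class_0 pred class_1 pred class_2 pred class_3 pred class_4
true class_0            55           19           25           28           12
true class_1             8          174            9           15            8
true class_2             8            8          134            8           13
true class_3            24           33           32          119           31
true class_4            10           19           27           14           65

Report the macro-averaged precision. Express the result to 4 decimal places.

Per-class precision (TP/(TP+FP)):
  class_0: TP=55, FP=8+8+24+10=50 → 55/105 = 0.52381
  class_1: TP=174, FP=19+8+33+19=79 → 174/253 = 0.68775
  class_2: TP=134, FP=25+9+32+27=93 → 134/227 = 0.59031
  class_3: TP=119, FP=28+15+8+14=65 → 119/184 = 0.64674
  class_4: TP=65, FP=12+8+13+31=64 → 65/129 = 0.50388
Macro-precision = mean = (0.52381 + 0.68775 + 0.59031 + 0.64674 + 0.50388) / 5 = 0.5905

0.5905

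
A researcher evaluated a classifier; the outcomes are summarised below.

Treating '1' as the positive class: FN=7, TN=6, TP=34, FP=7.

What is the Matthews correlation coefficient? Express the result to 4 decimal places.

MCC = (TP·TN − FP·FN) / √((TP+FP)(TP+FN)(TN+FP)(TN+FN))
Numerator = 34·6 − 7·7 = 155
Denominator = √(41·41·13·13) = √284089 = 533.0000
MCC = 155 / 533.0000 = 0.2908

0.2908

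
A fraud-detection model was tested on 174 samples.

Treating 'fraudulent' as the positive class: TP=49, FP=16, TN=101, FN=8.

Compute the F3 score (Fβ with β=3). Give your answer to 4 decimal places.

Fβ = (1+β²)·TP / ((1+β²)·TP + β²·FN + FP), with β²=9
= 10·49 / (10·49 + 9·8 + 16) = 0.8478

0.8478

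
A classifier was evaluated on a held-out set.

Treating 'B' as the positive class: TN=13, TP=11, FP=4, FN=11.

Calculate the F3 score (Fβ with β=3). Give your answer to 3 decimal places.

Fβ = (1+β²)·TP / ((1+β²)·TP + β²·FN + FP), with β²=9
= 10·11 / (10·11 + 9·11 + 4) = 0.516

0.516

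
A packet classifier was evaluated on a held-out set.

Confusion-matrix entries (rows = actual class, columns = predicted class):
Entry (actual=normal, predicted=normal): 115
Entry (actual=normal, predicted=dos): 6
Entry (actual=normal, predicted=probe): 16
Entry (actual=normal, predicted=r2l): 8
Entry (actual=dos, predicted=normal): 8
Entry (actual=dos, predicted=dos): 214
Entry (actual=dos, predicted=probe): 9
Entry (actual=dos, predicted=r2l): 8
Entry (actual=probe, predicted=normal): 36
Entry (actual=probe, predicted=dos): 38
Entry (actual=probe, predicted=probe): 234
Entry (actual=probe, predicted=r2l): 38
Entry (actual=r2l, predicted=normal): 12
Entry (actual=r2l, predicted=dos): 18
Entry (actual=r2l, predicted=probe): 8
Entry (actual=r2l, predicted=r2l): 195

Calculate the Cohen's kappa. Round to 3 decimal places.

0.712

Observed agreement pₒ = trace/N = 758/963 = 0.7871
Expected agreement pₑ = Σ (rowᵢ·colᵢ)/N² = (145·171 + 239·276 + 346·267 + 233·249)/963² = 0.2600
κ = (pₒ − pₑ)/(1 − pₑ) = (0.7871 − 0.2600)/(1 − 0.2600) = 0.712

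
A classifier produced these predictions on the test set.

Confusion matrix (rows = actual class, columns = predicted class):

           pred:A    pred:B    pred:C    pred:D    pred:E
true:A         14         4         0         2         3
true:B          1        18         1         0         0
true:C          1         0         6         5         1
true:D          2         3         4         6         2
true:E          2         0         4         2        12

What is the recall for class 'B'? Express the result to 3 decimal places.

One-vs-rest for 'B': TP = diagonal; FP = other classes predicted 'B'; FN = 'B' predicted as other.
recall = TP/(TP+FN).
B: TP=18, FN=1+1+0+0=2 → 18/20 = 0.9000

0.900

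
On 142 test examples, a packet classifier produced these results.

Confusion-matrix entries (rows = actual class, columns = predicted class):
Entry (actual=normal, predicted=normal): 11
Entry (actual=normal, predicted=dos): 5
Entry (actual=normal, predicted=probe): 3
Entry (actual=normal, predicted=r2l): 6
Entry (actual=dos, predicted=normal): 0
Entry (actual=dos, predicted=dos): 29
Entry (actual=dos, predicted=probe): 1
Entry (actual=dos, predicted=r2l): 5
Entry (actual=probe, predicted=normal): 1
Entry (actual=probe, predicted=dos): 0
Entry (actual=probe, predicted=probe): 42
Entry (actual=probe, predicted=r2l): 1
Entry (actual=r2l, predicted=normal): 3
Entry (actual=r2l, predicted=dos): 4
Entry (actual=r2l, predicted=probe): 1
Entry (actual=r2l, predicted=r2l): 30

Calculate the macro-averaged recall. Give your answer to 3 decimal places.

Per-class recall (TP/(TP+FN)):
  normal: TP=11, FN=5+3+6=14 → 11/25 = 0.4400
  dos: TP=29, FN=0+1+5=6 → 29/35 = 0.8286
  probe: TP=42, FN=1+0+1=2 → 42/44 = 0.9545
  r2l: TP=30, FN=3+4+1=8 → 30/38 = 0.7895
Macro-recall = mean = (0.4400 + 0.8286 + 0.9545 + 0.7895) / 4 = 0.753

0.753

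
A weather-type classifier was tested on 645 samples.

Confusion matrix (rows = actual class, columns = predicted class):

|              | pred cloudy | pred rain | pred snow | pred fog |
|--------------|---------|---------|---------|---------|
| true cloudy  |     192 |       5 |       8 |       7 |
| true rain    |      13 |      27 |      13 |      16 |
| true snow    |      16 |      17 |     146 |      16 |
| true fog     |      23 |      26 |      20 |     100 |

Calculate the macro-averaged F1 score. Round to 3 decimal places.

Per-class F1 score (2·TP/(2·TP+FP+FN)):
  cloudy: TP=192, FP=13+16+23=52, FN=5+8+7=20 → 384/456 = 0.8421
  rain: TP=27, FP=5+17+26=48, FN=13+13+16=42 → 54/144 = 0.3750
  snow: TP=146, FP=8+13+20=41, FN=16+17+16=49 → 292/382 = 0.7644
  fog: TP=100, FP=7+16+16=39, FN=23+26+20=69 → 200/308 = 0.6494
Macro-F1 score = mean = (0.8421 + 0.3750 + 0.7644 + 0.6494) / 4 = 0.658

0.658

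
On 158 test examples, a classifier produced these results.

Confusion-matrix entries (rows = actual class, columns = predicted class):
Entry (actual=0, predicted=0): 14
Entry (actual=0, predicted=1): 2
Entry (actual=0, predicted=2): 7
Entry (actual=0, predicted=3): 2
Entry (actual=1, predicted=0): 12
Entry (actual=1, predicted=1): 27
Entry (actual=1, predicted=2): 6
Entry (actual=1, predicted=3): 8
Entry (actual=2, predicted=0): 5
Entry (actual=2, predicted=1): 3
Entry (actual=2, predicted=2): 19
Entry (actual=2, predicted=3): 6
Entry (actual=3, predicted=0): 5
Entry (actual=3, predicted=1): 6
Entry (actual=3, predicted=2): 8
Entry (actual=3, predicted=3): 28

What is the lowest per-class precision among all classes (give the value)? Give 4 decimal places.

0.3889

Per-class precision (TP/(TP+FP)):
  0: TP=14, FP=12+5+5=22 → 14/36 = 0.38889
  1: TP=27, FP=2+3+6=11 → 27/38 = 0.71053
  2: TP=19, FP=7+6+8=21 → 19/40 = 0.47500
  3: TP=28, FP=2+8+6=16 → 28/44 = 0.63636
Lowest is class '0' with precision = 0.3889.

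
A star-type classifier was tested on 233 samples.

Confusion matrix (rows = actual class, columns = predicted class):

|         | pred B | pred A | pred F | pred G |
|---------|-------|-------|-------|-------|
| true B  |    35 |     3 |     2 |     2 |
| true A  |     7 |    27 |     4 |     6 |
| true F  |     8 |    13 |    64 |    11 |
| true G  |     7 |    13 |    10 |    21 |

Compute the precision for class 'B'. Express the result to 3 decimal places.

0.614

Take TP from the diagonal, FP from the rest of the 'B' prediction marginal, FN from the rest of the 'B' actual marginal.
precision = TP/(TP+FP).
B: TP=35, FP=7+8+7=22 → 35/57 = 0.6140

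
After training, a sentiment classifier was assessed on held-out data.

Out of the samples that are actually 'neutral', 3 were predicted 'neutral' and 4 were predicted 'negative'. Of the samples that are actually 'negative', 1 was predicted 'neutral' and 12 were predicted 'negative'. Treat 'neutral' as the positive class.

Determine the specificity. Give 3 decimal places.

0.923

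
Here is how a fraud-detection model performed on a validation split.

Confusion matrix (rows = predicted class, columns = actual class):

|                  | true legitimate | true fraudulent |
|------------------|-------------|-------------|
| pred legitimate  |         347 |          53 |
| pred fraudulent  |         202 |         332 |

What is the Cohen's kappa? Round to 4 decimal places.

Observed agreement pₒ = trace/N = 679/934 = 0.72698
Expected agreement pₑ = Σ (rowᵢ·colᵢ)/N² = (549·400 + 385·534)/934² = 0.48740
κ = (pₒ − pₑ)/(1 − pₑ) = (0.72698 − 0.48740)/(1 − 0.48740) = 0.4674

0.4674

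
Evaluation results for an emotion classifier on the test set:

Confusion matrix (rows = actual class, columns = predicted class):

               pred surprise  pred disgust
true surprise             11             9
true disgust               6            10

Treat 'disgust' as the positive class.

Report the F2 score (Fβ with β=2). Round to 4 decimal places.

0.6024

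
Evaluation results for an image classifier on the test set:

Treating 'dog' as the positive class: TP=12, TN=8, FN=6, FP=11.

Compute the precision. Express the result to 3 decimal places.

0.522

Precision = TP/(TP+FP) = 12/(12+11) = 12/23 = 0.522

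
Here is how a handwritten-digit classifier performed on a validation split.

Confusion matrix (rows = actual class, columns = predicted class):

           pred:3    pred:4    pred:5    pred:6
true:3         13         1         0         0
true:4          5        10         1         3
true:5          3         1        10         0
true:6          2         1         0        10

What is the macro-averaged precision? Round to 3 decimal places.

0.753

Per-class precision (TP/(TP+FP)):
  3: TP=13, FP=5+3+2=10 → 13/23 = 0.5652
  4: TP=10, FP=1+1+1=3 → 10/13 = 0.7692
  5: TP=10, FP=0+1+0=1 → 10/11 = 0.9091
  6: TP=10, FP=0+3+0=3 → 10/13 = 0.7692
Macro-precision = mean = (0.5652 + 0.7692 + 0.9091 + 0.7692) / 4 = 0.753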